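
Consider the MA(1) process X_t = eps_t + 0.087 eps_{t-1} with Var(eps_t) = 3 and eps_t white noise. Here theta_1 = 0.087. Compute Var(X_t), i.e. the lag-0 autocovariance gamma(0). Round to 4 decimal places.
\gamma(0) = 3.0227

For an MA(q) process X_t = eps_t + sum_i theta_i eps_{t-i} with
Var(eps_t) = sigma^2, the variance is
  gamma(0) = sigma^2 * (1 + sum_i theta_i^2).
  sum_i theta_i^2 = (0.087)^2 = 0.007569.
  gamma(0) = 3 * (1 + 0.007569) = 3 * 1.007569 = 3.022707, which rounds to 3.0227.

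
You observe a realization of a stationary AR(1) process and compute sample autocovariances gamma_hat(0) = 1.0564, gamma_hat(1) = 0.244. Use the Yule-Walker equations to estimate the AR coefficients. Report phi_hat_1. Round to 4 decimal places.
\hat\phi_{1} = 0.2310

The Yule-Walker equations for an AR(p) process read, in matrix form,
  Gamma_p phi = r_p,   with   (Gamma_p)_{ij} = gamma(|i - j|),
                       (r_p)_i = gamma(i),   i,j = 1..p.
Substitute the sample gammas (Toeplitz matrix and right-hand side of size 1):
  Gamma_p = [[1.0564]]
  r_p     = [0.244]
With p = 1 this is the single equation gamma(0) phi_1 = gamma(1):
  phi_hat_1 = gamma(1) / gamma(0) = 0.244 / 1.0564 = 0.2310.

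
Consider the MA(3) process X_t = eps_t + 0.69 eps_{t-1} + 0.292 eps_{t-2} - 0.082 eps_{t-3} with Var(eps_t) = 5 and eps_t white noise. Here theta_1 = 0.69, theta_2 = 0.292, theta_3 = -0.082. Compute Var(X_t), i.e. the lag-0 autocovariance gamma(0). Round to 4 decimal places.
\gamma(0) = 7.8404

For an MA(q) process X_t = eps_t + sum_i theta_i eps_{t-i} with
Var(eps_t) = sigma^2, the variance is
  gamma(0) = sigma^2 * (1 + sum_i theta_i^2).
  sum_i theta_i^2 = (0.69)^2 + (0.292)^2 + (-0.082)^2 = 0.4761 + 0.085264 + 0.006724 = 0.568088.
  gamma(0) = 5 * (1 + 0.568088) = 5 * 1.568088 = 7.84044, which rounds to 7.8404.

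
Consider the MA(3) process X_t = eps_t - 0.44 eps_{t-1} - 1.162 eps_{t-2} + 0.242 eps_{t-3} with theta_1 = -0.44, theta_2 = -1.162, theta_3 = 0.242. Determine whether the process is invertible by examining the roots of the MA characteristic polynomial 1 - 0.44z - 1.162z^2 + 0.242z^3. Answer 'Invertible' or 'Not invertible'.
\text{Not invertible}

The MA(q) characteristic polynomial is P(z) = 1 - 0.44z - 1.162z^2 + 0.242z^3.
Invertibility requires all roots to lie outside the unit circle, i.e. |z| > 1 for every root.
Degree 3: look for a simple real root z0 first, then factor out (1 - z/z0) and solve the remaining quadratic.
Testing z0 = 5: P(5) = 1 + (-0.44)(5) + (-1.162)(5)^2 + (0.242)(5)^3
  = 1 + (-2.2) + (-29.05) + (30.25) = 0.  So z_0 = 5 is a root, |z_0| = 5.
Divide out the factor (1 - 0.2 z) = (1 - z/z0) (since 1/z0 = 0.2):
  P(z) = (1 - 0.2 z)(1 + (-0.24) z + (-1.21) z^2)
  [check: z-coef -0.24 - (0.2) = -0.44; z^2-coef -1.21 - (0.2)(-0.24) = -1.162; z^3-coef -(0.2)(-1.21) = 0.242.]
Remaining roots from the quadratic factor 1 + (-0.24) z + (-1.21) z^2:
  Set 1 + (-0.24) z + (-1.21) z^2 = 0, i.e. a z^2 + b z + c = 0 with a = -1.21, b = -0.24, c = 1.
  Discriminant D = b^2 - 4ac = (-0.24)^2 - 4*(-1.21)*1 = 0.0576 - (-4.84) = 4.8976.
  D >= 0, so the roots are real: z = (-b +/- sqrt(D)) / (2a) = (0.24 +/- 2.213052) / (-2.42).
    z_1 = (0.24 + 2.213052) / (-2.42) = -1.0137,   |z_1| = 1.0137.
    z_2 = (0.24 - 2.213052) / (-2.42) = 0.8153,   |z_2| = 0.8153.
Moduli of all roots: 5.0000, 1.0137, 0.8153.
All moduli strictly greater than 1? No.
Verdict: Not invertible.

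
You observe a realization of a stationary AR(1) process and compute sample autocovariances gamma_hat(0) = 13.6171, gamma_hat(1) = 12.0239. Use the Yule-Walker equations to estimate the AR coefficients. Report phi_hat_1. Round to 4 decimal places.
\hat\phi_{1} = 0.8830

The Yule-Walker equations for an AR(p) process read, in matrix form,
  Gamma_p phi = r_p,   with   (Gamma_p)_{ij} = gamma(|i - j|),
                       (r_p)_i = gamma(i),   i,j = 1..p.
Substitute the sample gammas (Toeplitz matrix and right-hand side of size 1):
  Gamma_p = [[13.6171]]
  r_p     = [12.0239]
With p = 1 this is the single equation gamma(0) phi_1 = gamma(1):
  phi_hat_1 = gamma(1) / gamma(0) = 12.0239 / 13.6171 = 0.8830.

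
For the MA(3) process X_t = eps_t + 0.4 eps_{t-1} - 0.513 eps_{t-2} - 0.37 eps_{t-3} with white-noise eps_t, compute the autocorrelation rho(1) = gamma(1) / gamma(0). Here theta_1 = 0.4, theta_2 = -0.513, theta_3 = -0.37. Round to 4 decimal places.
\rho(1) = 0.2465

For an MA(q) process with theta_0 = 1, the autocovariance is
  gamma(k) = sigma^2 * sum_{i=0..q-k} theta_i * theta_{i+k},
and rho(k) = gamma(k) / gamma(0). Sigma^2 cancels.
  numerator   = (1)*(0.4) + (0.4)*(-0.513) + (-0.513)*(-0.37) = 0.38461.
  denominator = (1)^2 + (0.4)^2 + (-0.513)^2 + (-0.37)^2 = 1.560069.
  rho(1) = 0.38461 / 1.560069 = 0.2465.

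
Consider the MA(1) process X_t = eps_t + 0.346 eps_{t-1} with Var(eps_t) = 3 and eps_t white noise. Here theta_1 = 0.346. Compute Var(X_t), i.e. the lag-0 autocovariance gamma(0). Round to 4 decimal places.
\gamma(0) = 3.3591

For an MA(q) process X_t = eps_t + sum_i theta_i eps_{t-i} with
Var(eps_t) = sigma^2, the variance is
  gamma(0) = sigma^2 * (1 + sum_i theta_i^2).
  sum_i theta_i^2 = (0.346)^2 = 0.119716.
  gamma(0) = 3 * (1 + 0.119716) = 3 * 1.119716 = 3.359148, which rounds to 3.3591.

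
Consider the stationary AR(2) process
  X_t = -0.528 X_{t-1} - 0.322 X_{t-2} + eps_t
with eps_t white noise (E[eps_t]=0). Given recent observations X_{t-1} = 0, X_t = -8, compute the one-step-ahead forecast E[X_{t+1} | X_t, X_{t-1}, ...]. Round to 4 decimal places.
E[X_{t+1} \mid \mathcal F_t] = 4.2240

For an AR(p) model X_t = c + sum_i phi_i X_{t-i} + eps_t, the
one-step-ahead conditional mean is
  E[X_{t+1} | X_t, ...] = c + sum_i phi_i X_{t+1-i}.
Substitute known values:
  E[X_{t+1} | ...] = (-0.528) * (-8) + (-0.322) * (0)
                   = 4.2240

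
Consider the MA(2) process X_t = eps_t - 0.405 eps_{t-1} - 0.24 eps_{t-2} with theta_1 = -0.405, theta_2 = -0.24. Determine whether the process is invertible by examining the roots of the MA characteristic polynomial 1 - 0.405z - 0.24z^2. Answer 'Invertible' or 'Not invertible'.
\text{Invertible}

The MA(q) characteristic polynomial is P(z) = 1 - 0.405z - 0.24z^2.
Invertibility requires all roots to lie outside the unit circle, i.e. |z| > 1 for every root.
Set 1 + (-0.405) z + (-0.24) z^2 = 0, i.e. a z^2 + b z + c = 0 with a = -0.24, b = -0.405, c = 1.
Discriminant D = b^2 - 4ac = (-0.405)^2 - 4*(-0.24)*1 = 0.164025 - (-0.96) = 1.124025.
D >= 0, so the roots are real: z = (-b +/- sqrt(D)) / (2a) = (0.405 +/- 1.0602) / (-0.48).
  z_1 = (0.405 + 1.0602) / (-0.48) = -3.0525,   |z_1| = 3.0525.
  z_2 = (0.405 - 1.0602) / (-0.48) = 1.365,   |z_2| = 1.365.
Moduli of all roots: 3.0525, 1.3650.
All moduli strictly greater than 1? Yes.
Verdict: Invertible.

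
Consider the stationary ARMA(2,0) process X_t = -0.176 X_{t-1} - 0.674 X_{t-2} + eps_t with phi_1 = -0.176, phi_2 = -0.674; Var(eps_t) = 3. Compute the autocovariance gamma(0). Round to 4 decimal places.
\gamma(0) = 5.5587

Multiply the model equation by X_{t-k} and take expectations. With theta_0 = psi_0 = 1 and psi_j the MA(infinity) weights, this gives
  gamma(k) - sum_i phi_i gamma(k-i) = c_k,
  c_k = sigma^2 * sum_{j=k..q} theta_j psi_{j-k}   (c_k = 0 for k > q),
using gamma(-m) = gamma(m).
Pure AR (q = 0): c_0 = sigma^2 = 3, c_k = 0 for k >= 1.
Equations for k = 0, 1, 2 (AR order 2, c_2 = 0):
  (E0) gamma(0) = phi_1 gamma(1) + phi_2 gamma(2) + c_0
  (E1) gamma(1) = phi_1 gamma(0) + phi_2 gamma(1) + c_1
  (E2) gamma(2) = phi_1 gamma(1) + phi_2 gamma(0)
From (E1): gamma(1) = A gamma(0) + B with
  A = phi_1 / (1 - phi_2) = -0.176 / 1.674 = -0.105137,   B = c_1 / (1 - phi_2) = 0 / 1.674 = 0.
Insert (E2) into (E0): gamma(0) (1 - phi_2^2) = phi_1 (1 + phi_2) gamma(1) + c_0.
  phi_1 (1 + phi_2) = (-0.176)(0.326) = -0.057376,   1 - phi_2^2 = 0.545724.
Replace gamma(1) by A gamma(0) + B and collect gamma(0):
  gamma(0) [0.545724 - (-0.057376)(-0.105137)] = c_0 = 3
  gamma(0) * 0.539692 = 3
  gamma(0) = 3 / 0.539692 = 5.55873.
Therefore gamma(0) = 5.5587 (to 4 decimal places).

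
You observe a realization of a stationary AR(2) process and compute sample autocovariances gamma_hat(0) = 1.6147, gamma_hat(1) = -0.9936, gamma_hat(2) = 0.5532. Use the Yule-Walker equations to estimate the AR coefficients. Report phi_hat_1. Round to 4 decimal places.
\hat\phi_{1} = -0.6510

The Yule-Walker equations for an AR(p) process read, in matrix form,
  Gamma_p phi = r_p,   with   (Gamma_p)_{ij} = gamma(|i - j|),
                       (r_p)_i = gamma(i),   i,j = 1..p.
Substitute the sample gammas (Toeplitz matrix and right-hand side of size 2):
  Gamma_p = [[1.6147, -0.9936], [-0.9936, 1.6147]]
  r_p     = [-0.9936, 0.5532]
Written out:
  1.6147 phi_1 - 0.9936 phi_2 = -0.9936
  -0.9936 phi_1 + 1.6147 phi_2 = 0.5532
Solve by Cramer's rule:
  det = gamma(0)^2 - gamma(1)^2 = (1.6147)^2 - (-0.9936)^2 = 2.60725609 - 0.98724096 = 1.62001513
  phi_hat_1 = [gamma(1) gamma(0) - gamma(1) gamma(2)] / det = [(-0.9936)(1.6147) - (-0.9936)(0.5532)] / 1.62001513 = -1.0547064 / 1.62001513 = -0.651
  phi_hat_2 = [gamma(0) gamma(2) - gamma(1)^2] / det = [(1.6147)(0.5532) - (-0.9936)^2] / 1.62001513 = -0.09398892 / 1.62001513 = -0.058
So phi_hat = [-0.6510, -0.0580].
Therefore phi_hat_1 = -0.6510.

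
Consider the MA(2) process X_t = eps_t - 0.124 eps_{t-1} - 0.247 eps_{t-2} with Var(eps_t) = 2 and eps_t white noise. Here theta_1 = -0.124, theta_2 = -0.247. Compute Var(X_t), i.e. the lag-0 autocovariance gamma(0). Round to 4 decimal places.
\gamma(0) = 2.1528

For an MA(q) process X_t = eps_t + sum_i theta_i eps_{t-i} with
Var(eps_t) = sigma^2, the variance is
  gamma(0) = sigma^2 * (1 + sum_i theta_i^2).
  sum_i theta_i^2 = (-0.124)^2 + (-0.247)^2 = 0.015376 + 0.061009 = 0.076385.
  gamma(0) = 2 * (1 + 0.076385) = 2 * 1.076385 = 2.15277, which rounds to 2.1528.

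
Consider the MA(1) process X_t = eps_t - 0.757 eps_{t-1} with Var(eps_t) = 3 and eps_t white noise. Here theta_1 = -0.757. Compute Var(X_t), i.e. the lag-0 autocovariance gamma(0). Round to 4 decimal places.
\gamma(0) = 4.7191

For an MA(q) process X_t = eps_t + sum_i theta_i eps_{t-i} with
Var(eps_t) = sigma^2, the variance is
  gamma(0) = sigma^2 * (1 + sum_i theta_i^2).
  sum_i theta_i^2 = (-0.757)^2 = 0.573049.
  gamma(0) = 3 * (1 + 0.573049) = 3 * 1.573049 = 4.719147, which rounds to 4.7191.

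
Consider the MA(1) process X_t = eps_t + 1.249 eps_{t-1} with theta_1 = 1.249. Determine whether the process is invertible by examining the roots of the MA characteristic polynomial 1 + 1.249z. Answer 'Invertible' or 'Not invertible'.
\text{Not invertible}

The MA(q) characteristic polynomial is P(z) = 1 + 1.249z.
Invertibility requires all roots to lie outside the unit circle, i.e. |z| > 1 for every root.
This is linear in z: 1 + (1.249) z = 0  =>  z = -1/(1.249) = -0.800641,  |z| = 0.800641.
Moduli of all roots: 0.8006.
All moduli strictly greater than 1? No.
Verdict: Not invertible.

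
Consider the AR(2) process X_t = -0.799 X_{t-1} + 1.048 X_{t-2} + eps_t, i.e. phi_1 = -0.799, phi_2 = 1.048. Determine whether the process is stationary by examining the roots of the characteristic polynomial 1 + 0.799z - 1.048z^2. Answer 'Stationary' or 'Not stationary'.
\text{Not stationary}

The AR(p) characteristic polynomial is P(z) = 1 + 0.799z - 1.048z^2.
Stationarity requires all roots to lie outside the unit circle, i.e. |z| > 1 for every root.
Set 1 + (0.799) z + (-1.048) z^2 = 0, i.e. a z^2 + b z + c = 0 with a = -1.048, b = 0.799, c = 1.
Discriminant D = b^2 - 4ac = (0.799)^2 - 4*(-1.048)*1 = 0.638401 - (-4.192) = 4.830401.
D >= 0, so the roots are real: z = (-b +/- sqrt(D)) / (2a) = (-0.799 +/- 2.197817) / (-2.096).
  z_1 = (-0.799 + 2.197817) / (-2.096) = -0.6674,   |z_1| = 0.6674.
  z_2 = (-0.799 - 2.197817) / (-2.096) = 1.4298,   |z_2| = 1.4298.
Moduli of all roots: 0.6674, 1.4298.
All moduli strictly greater than 1? No.
Verdict: Not stationary.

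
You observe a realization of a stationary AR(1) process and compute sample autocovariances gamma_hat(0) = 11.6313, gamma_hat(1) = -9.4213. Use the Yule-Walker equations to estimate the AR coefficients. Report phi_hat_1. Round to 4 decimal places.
\hat\phi_{1} = -0.8100

The Yule-Walker equations for an AR(p) process read, in matrix form,
  Gamma_p phi = r_p,   with   (Gamma_p)_{ij} = gamma(|i - j|),
                       (r_p)_i = gamma(i),   i,j = 1..p.
Substitute the sample gammas (Toeplitz matrix and right-hand side of size 1):
  Gamma_p = [[11.6313]]
  r_p     = [-9.4213]
With p = 1 this is the single equation gamma(0) phi_1 = gamma(1):
  phi_hat_1 = gamma(1) / gamma(0) = -9.4213 / 11.6313 = -0.8100.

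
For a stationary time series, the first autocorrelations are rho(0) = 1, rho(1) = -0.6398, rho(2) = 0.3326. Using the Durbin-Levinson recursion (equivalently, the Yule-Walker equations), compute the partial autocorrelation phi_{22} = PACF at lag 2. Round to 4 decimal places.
\phi_{22} = -0.1299

The PACF at lag k is phi_{kk}, the last component of the solution
to the Yule-Walker system G_k phi = r_k where
  (G_k)_{ij} = rho(|i - j|), (r_k)_i = rho(i), i,j = 1..k.
Equivalently, Durbin-Levinson gives phi_{kk} iteratively:
  phi_{11} = rho(1)
  phi_{kk} = [rho(k) - sum_{j=1..k-1} phi_{k-1,j} rho(k-j)]
            / [1 - sum_{j=1..k-1} phi_{k-1,j} rho(j)],
  phi_{k,j} = phi_{k-1,j} - phi_{kk} phi_{k-1,k-j},  j = 1..k-1.
Step k = 1:
  phi_11 = rho(1) = -0.6398.
Step k = 2:
  phi_22 = [rho(2) - phi_11 rho(1)] / [1 - phi_11 rho(1)] = [0.3326 - (-0.6398)(-0.6398)] / [1 - (-0.6398)(-0.6398)]
         = -0.07674404 / 0.59065596 = -0.1299.
Therefore phi_{22} = -0.1299.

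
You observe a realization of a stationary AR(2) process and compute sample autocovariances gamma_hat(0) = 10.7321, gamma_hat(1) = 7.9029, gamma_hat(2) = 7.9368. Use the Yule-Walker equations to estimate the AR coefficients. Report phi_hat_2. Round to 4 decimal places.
\hat\phi_{2} = 0.4310

The Yule-Walker equations for an AR(p) process read, in matrix form,
  Gamma_p phi = r_p,   with   (Gamma_p)_{ij} = gamma(|i - j|),
                       (r_p)_i = gamma(i),   i,j = 1..p.
Substitute the sample gammas (Toeplitz matrix and right-hand side of size 2):
  Gamma_p = [[10.7321, 7.9029], [7.9029, 10.7321]]
  r_p     = [7.9029, 7.9368]
Written out:
  10.7321 phi_1 + 7.9029 phi_2 = 7.9029
  7.9029 phi_1 + 10.7321 phi_2 = 7.9368
Solve by Cramer's rule:
  det = gamma(0)^2 - gamma(1)^2 = (10.7321)^2 - (7.9029)^2 = 115.17797041 - 62.45582841 = 52.722142
  phi_hat_1 = [gamma(1) gamma(0) - gamma(1) gamma(2)] / det = [(7.9029)(10.7321) - (7.9029)(7.9368)] / 52.722142 = 22.09097637 / 52.722142 = 0.419
  phi_hat_2 = [gamma(0) gamma(2) - gamma(1)^2] / det = [(10.7321)(7.9368) - (7.9029)^2] / 52.722142 = 22.72270287 / 52.722142 = 0.431
So phi_hat = [0.4190, 0.4310].
Therefore phi_hat_2 = 0.4310.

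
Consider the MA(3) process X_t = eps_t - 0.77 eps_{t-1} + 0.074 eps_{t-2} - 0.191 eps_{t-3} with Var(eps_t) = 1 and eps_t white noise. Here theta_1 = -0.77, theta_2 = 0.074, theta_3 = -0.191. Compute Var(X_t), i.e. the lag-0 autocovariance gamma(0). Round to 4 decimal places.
\gamma(0) = 1.6349

For an MA(q) process X_t = eps_t + sum_i theta_i eps_{t-i} with
Var(eps_t) = sigma^2, the variance is
  gamma(0) = sigma^2 * (1 + sum_i theta_i^2).
  sum_i theta_i^2 = (-0.77)^2 + (0.074)^2 + (-0.191)^2 = 0.5929 + 0.005476 + 0.036481 = 0.634857.
  gamma(0) = 1 * (1 + 0.634857) = 1 * 1.634857 = 1.634857, which rounds to 1.6349.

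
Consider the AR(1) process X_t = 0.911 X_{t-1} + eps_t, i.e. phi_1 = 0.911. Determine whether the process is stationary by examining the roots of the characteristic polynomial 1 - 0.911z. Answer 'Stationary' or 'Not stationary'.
\text{Stationary}

The AR(p) characteristic polynomial is P(z) = 1 - 0.911z.
Stationarity requires all roots to lie outside the unit circle, i.e. |z| > 1 for every root.
This is linear in z: 1 + (-0.911) z = 0  =>  z = -1/(-0.911) = 1.097695,  |z| = 1.097695.
Moduli of all roots: 1.0977.
All moduli strictly greater than 1? Yes.
Verdict: Stationary.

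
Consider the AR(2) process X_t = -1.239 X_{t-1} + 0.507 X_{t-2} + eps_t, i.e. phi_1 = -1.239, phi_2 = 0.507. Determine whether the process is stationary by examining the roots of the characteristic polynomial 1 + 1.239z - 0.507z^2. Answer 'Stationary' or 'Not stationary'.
\text{Not stationary}

The AR(p) characteristic polynomial is P(z) = 1 + 1.239z - 0.507z^2.
Stationarity requires all roots to lie outside the unit circle, i.e. |z| > 1 for every root.
Set 1 + (1.239) z + (-0.507) z^2 = 0, i.e. a z^2 + b z + c = 0 with a = -0.507, b = 1.239, c = 1.
Discriminant D = b^2 - 4ac = (1.239)^2 - 4*(-0.507)*1 = 1.535121 - (-2.028) = 3.563121.
D >= 0, so the roots are real: z = (-b +/- sqrt(D)) / (2a) = (-1.239 +/- 1.887623) / (-1.014).
  z_1 = (-1.239 + 1.887623) / (-1.014) = -0.6397,   |z_1| = 0.6397.
  z_2 = (-1.239 - 1.887623) / (-1.014) = 3.0835,   |z_2| = 3.0835.
Moduli of all roots: 0.6397, 3.0835.
All moduli strictly greater than 1? No.
Verdict: Not stationary.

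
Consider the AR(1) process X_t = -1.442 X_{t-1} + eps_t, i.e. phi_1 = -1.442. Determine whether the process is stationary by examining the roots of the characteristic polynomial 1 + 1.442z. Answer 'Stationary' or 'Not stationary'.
\text{Not stationary}

The AR(p) characteristic polynomial is P(z) = 1 + 1.442z.
Stationarity requires all roots to lie outside the unit circle, i.e. |z| > 1 for every root.
This is linear in z: 1 + (1.442) z = 0  =>  z = -1/(1.442) = -0.693481,  |z| = 0.693481.
Moduli of all roots: 0.6935.
All moduli strictly greater than 1? No.
Verdict: Not stationary.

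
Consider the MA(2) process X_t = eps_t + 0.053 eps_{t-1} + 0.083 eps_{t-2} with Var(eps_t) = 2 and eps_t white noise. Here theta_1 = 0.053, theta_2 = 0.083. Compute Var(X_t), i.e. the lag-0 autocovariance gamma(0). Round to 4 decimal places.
\gamma(0) = 2.0194

For an MA(q) process X_t = eps_t + sum_i theta_i eps_{t-i} with
Var(eps_t) = sigma^2, the variance is
  gamma(0) = sigma^2 * (1 + sum_i theta_i^2).
  sum_i theta_i^2 = (0.053)^2 + (0.083)^2 = 0.002809 + 0.006889 = 0.009698.
  gamma(0) = 2 * (1 + 0.009698) = 2 * 1.009698 = 2.019396, which rounds to 2.0194.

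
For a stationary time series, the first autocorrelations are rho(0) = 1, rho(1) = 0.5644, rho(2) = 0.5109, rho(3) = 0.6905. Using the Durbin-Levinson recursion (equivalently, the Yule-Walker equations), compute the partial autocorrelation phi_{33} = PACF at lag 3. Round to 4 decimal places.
\phi_{33} = 0.5170

The PACF at lag k is phi_{kk}, the last component of the solution
to the Yule-Walker system G_k phi = r_k where
  (G_k)_{ij} = rho(|i - j|), (r_k)_i = rho(i), i,j = 1..k.
Equivalently, Durbin-Levinson gives phi_{kk} iteratively:
  phi_{11} = rho(1)
  phi_{kk} = [rho(k) - sum_{j=1..k-1} phi_{k-1,j} rho(k-j)]
            / [1 - sum_{j=1..k-1} phi_{k-1,j} rho(j)],
  phi_{k,j} = phi_{k-1,j} - phi_{kk} phi_{k-1,k-j},  j = 1..k-1.
Step k = 1:
  phi_11 = rho(1) = 0.5644.
Step k = 2:
  phi_22 = [rho(2) - phi_11 rho(1)] / [1 - phi_11 rho(1)] = [0.5109 - (0.5644)(0.5644)] / [1 - (0.5644)(0.5644)]
         = 0.19235264 / 0.68145264 = 0.282269.
  Update: phi_21 = phi_11 - phi_22 phi_11 = 0.5644 - (0.282269)(0.5644) = 0.405088.
Step k = 3:
  phi_33 = [rho(3) - phi_21 rho(2) - phi_22 rho(1)] / [1 - phi_21 rho(1) - phi_22 rho(2)]
    numerator   = 0.6905 - (0.405088)(0.5109) - (0.282269)(0.5644) = 0.32422836
    denominator = 1 - (0.405088)(0.5644) - (0.282269)(0.5109) = 0.62715754
  phi_33 = 0.32422836 / 0.62715754 = 0.517.
Therefore phi_{33} = 0.5170.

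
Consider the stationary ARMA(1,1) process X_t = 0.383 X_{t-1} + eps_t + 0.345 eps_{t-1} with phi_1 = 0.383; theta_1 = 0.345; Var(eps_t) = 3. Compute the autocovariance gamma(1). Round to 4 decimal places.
\gamma(1) = 2.8976

Multiply the model equation by X_{t-k} and take expectations. With theta_0 = psi_0 = 1 and psi_j the MA(infinity) weights, this gives
  gamma(k) - sum_i phi_i gamma(k-i) = c_k,
  c_k = sigma^2 * sum_{j=k..q} theta_j psi_{j-k}   (c_k = 0 for k > q),
using gamma(-m) = gamma(m).
psi-weights needed (psi_j = theta_j + sum_i phi_i psi_{j-i}):
  psi_1 = theta_1 + phi_1 = 0.345 + (0.383) = 0.728
Right-hand sides:
  c_0 = sigma^2 (1 + theta_1 psi_1) = 3 * (1 + (0.345)(0.728)) = 3 * 1.25116 = 3.75348
  c_1 = sigma^2 theta_1 = 3 * (0.345) = 1.035
  c_2 = 0
Equations for k = 0 and k = 1 (AR order 1):
  gamma(0) = phi_1 gamma(1) + c_0
  gamma(1) = phi_1 gamma(0) + c_1
Substituting the second into the first: gamma(0) (1 - phi_1^2) = c_0 + phi_1 c_1, so
  gamma(0) = (c_0 + phi_1 c_1) / (1 - phi_1^2) = (3.75348 + (0.383)(1.035)) / (1 - (0.383)^2) = 4.149885 / 0.853311 = 4.863274.
  gamma(1) = phi_1 gamma(0) + c_1 = (0.383)(4.863274) + (1.035) = 2.897634.
Therefore gamma(1) = 2.8976 (to 4 decimal places).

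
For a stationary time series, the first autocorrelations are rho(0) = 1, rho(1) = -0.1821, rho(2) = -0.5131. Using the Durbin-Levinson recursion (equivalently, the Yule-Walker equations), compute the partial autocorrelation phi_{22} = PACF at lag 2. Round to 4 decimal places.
\phi_{22} = -0.5650

The PACF at lag k is phi_{kk}, the last component of the solution
to the Yule-Walker system G_k phi = r_k where
  (G_k)_{ij} = rho(|i - j|), (r_k)_i = rho(i), i,j = 1..k.
Equivalently, Durbin-Levinson gives phi_{kk} iteratively:
  phi_{11} = rho(1)
  phi_{kk} = [rho(k) - sum_{j=1..k-1} phi_{k-1,j} rho(k-j)]
            / [1 - sum_{j=1..k-1} phi_{k-1,j} rho(j)],
  phi_{k,j} = phi_{k-1,j} - phi_{kk} phi_{k-1,k-j},  j = 1..k-1.
Step k = 1:
  phi_11 = rho(1) = -0.1821.
Step k = 2:
  phi_22 = [rho(2) - phi_11 rho(1)] / [1 - phi_11 rho(1)] = [-0.5131 - (-0.1821)(-0.1821)] / [1 - (-0.1821)(-0.1821)]
         = -0.54626041 / 0.96683959 = -0.565.
Therefore phi_{22} = -0.5650.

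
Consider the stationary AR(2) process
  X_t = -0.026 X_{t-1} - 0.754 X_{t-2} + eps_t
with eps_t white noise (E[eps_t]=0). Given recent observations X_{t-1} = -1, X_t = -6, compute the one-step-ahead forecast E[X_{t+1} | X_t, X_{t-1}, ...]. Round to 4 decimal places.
E[X_{t+1} \mid \mathcal F_t] = 0.9100

For an AR(p) model X_t = c + sum_i phi_i X_{t-i} + eps_t, the
one-step-ahead conditional mean is
  E[X_{t+1} | X_t, ...] = c + sum_i phi_i X_{t+1-i}.
Substitute known values:
  E[X_{t+1} | ...] = (-0.026) * (-6) + (-0.754) * (-1)
                   = 0.9100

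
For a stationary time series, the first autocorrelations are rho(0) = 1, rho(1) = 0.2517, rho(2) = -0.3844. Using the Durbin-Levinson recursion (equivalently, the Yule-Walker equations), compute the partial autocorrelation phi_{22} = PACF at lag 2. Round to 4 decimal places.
\phi_{22} = -0.4780

The PACF at lag k is phi_{kk}, the last component of the solution
to the Yule-Walker system G_k phi = r_k where
  (G_k)_{ij} = rho(|i - j|), (r_k)_i = rho(i), i,j = 1..k.
Equivalently, Durbin-Levinson gives phi_{kk} iteratively:
  phi_{11} = rho(1)
  phi_{kk} = [rho(k) - sum_{j=1..k-1} phi_{k-1,j} rho(k-j)]
            / [1 - sum_{j=1..k-1} phi_{k-1,j} rho(j)],
  phi_{k,j} = phi_{k-1,j} - phi_{kk} phi_{k-1,k-j},  j = 1..k-1.
Step k = 1:
  phi_11 = rho(1) = 0.2517.
Step k = 2:
  phi_22 = [rho(2) - phi_11 rho(1)] / [1 - phi_11 rho(1)] = [-0.3844 - (0.2517)(0.2517)] / [1 - (0.2517)(0.2517)]
         = -0.44775289 / 0.93664711 = -0.478.
Therefore phi_{22} = -0.4780.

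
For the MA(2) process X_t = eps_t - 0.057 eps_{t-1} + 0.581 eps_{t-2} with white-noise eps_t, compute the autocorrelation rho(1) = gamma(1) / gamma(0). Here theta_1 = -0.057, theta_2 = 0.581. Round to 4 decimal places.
\rho(1) = -0.0672

For an MA(q) process with theta_0 = 1, the autocovariance is
  gamma(k) = sigma^2 * sum_{i=0..q-k} theta_i * theta_{i+k},
and rho(k) = gamma(k) / gamma(0). Sigma^2 cancels.
  numerator   = (1)*(-0.057) + (-0.057)*(0.581) = -0.090117.
  denominator = (1)^2 + (-0.057)^2 + (0.581)^2 = 1.34081.
  rho(1) = -0.090117 / 1.34081 = -0.0672.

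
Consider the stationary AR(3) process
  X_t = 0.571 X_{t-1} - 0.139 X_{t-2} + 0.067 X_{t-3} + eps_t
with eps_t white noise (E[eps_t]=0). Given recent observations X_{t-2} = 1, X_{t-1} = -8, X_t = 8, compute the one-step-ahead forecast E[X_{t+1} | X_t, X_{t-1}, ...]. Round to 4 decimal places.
E[X_{t+1} \mid \mathcal F_t] = 5.7470

For an AR(p) model X_t = c + sum_i phi_i X_{t-i} + eps_t, the
one-step-ahead conditional mean is
  E[X_{t+1} | X_t, ...] = c + sum_i phi_i X_{t+1-i}.
Substitute known values:
  E[X_{t+1} | ...] = (0.571) * (8) + (-0.139) * (-8) + (0.067) * (1)
                   = 5.7470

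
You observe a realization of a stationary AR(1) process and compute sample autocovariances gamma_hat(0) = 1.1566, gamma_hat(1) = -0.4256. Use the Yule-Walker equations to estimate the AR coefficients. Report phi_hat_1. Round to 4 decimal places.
\hat\phi_{1} = -0.3680

The Yule-Walker equations for an AR(p) process read, in matrix form,
  Gamma_p phi = r_p,   with   (Gamma_p)_{ij} = gamma(|i - j|),
                       (r_p)_i = gamma(i),   i,j = 1..p.
Substitute the sample gammas (Toeplitz matrix and right-hand side of size 1):
  Gamma_p = [[1.1566]]
  r_p     = [-0.4256]
With p = 1 this is the single equation gamma(0) phi_1 = gamma(1):
  phi_hat_1 = gamma(1) / gamma(0) = -0.4256 / 1.1566 = -0.3680.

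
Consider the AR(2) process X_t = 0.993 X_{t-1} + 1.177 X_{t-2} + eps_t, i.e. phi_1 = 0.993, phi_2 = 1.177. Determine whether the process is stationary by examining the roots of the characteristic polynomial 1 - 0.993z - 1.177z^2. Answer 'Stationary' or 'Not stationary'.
\text{Not stationary}

The AR(p) characteristic polynomial is P(z) = 1 - 0.993z - 1.177z^2.
Stationarity requires all roots to lie outside the unit circle, i.e. |z| > 1 for every root.
Set 1 + (-0.993) z + (-1.177) z^2 = 0, i.e. a z^2 + b z + c = 0 with a = -1.177, b = -0.993, c = 1.
Discriminant D = b^2 - 4ac = (-0.993)^2 - 4*(-1.177)*1 = 0.986049 - (-4.708) = 5.694049.
D >= 0, so the roots are real: z = (-b +/- sqrt(D)) / (2a) = (0.993 +/- 2.386221) / (-2.354).
  z_1 = (0.993 + 2.386221) / (-2.354) = -1.4355,   |z_1| = 1.4355.
  z_2 = (0.993 - 2.386221) / (-2.354) = 0.5919,   |z_2| = 0.5919.
Moduli of all roots: 1.4355, 0.5919.
All moduli strictly greater than 1? No.
Verdict: Not stationary.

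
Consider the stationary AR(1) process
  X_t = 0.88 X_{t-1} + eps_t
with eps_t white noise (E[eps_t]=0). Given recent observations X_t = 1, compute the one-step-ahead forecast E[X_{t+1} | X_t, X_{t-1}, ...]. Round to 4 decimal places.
E[X_{t+1} \mid \mathcal F_t] = 0.8800

For an AR(p) model X_t = c + sum_i phi_i X_{t-i} + eps_t, the
one-step-ahead conditional mean is
  E[X_{t+1} | X_t, ...] = c + sum_i phi_i X_{t+1-i}.
Substitute known values:
  E[X_{t+1} | ...] = (0.88) * (1)
                   = 0.8800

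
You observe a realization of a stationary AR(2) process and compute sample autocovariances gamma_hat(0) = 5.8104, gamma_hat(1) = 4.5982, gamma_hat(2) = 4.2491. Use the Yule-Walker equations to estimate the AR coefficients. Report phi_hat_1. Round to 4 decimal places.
\hat\phi_{1} = 0.5690

The Yule-Walker equations for an AR(p) process read, in matrix form,
  Gamma_p phi = r_p,   with   (Gamma_p)_{ij} = gamma(|i - j|),
                       (r_p)_i = gamma(i),   i,j = 1..p.
Substitute the sample gammas (Toeplitz matrix and right-hand side of size 2):
  Gamma_p = [[5.8104, 4.5982], [4.5982, 5.8104]]
  r_p     = [4.5982, 4.2491]
Written out:
  5.8104 phi_1 + 4.5982 phi_2 = 4.5982
  4.5982 phi_1 + 5.8104 phi_2 = 4.2491
Solve by Cramer's rule:
  det = gamma(0)^2 - gamma(1)^2 = (5.8104)^2 - (4.5982)^2 = 33.76074816 - 21.14344324 = 12.61730492
  phi_hat_1 = [gamma(1) gamma(0) - gamma(1) gamma(2)] / det = [(4.5982)(5.8104) - (4.5982)(4.2491)] / 12.61730492 = 7.17916966 / 12.61730492 = 0.569
  phi_hat_2 = [gamma(0) gamma(2) - gamma(1)^2] / det = [(5.8104)(4.2491) - (4.5982)^2] / 12.61730492 = 3.5455274 / 12.61730492 = 0.281
So phi_hat = [0.5690, 0.2810].
Therefore phi_hat_1 = 0.5690.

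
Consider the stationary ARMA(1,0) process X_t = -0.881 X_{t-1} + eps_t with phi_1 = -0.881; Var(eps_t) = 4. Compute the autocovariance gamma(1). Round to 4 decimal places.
\gamma(1) = -15.7435

Multiply the model equation by X_{t-k} and take expectations. With theta_0 = psi_0 = 1 and psi_j the MA(infinity) weights, this gives
  gamma(k) - sum_i phi_i gamma(k-i) = c_k,
  c_k = sigma^2 * sum_{j=k..q} theta_j psi_{j-k}   (c_k = 0 for k > q),
using gamma(-m) = gamma(m).
Pure AR (q = 0): c_0 = sigma^2 = 4, c_k = 0 for k >= 1.
Equations for k = 0 and k = 1 (AR order 1):
  gamma(0) = phi_1 gamma(1) + c_0
  gamma(1) = phi_1 gamma(0) + c_1
Substituting the second into the first: gamma(0) (1 - phi_1^2) = c_0 + phi_1 c_1, so
  gamma(0) = c_0 / (1 - phi_1^2) = 4 / (1 - (-0.881)^2) = 4 / 0.223839 = 17.869987.
  gamma(1) = phi_1 gamma(0) = (-0.881)(17.869987) = -15.743458.
Therefore gamma(1) = -15.7435 (to 4 decimal places).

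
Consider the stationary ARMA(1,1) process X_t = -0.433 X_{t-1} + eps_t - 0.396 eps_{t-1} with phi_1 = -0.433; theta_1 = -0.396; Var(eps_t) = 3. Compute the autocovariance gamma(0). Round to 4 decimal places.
\gamma(0) = 5.5375

Multiply the model equation by X_{t-k} and take expectations. With theta_0 = psi_0 = 1 and psi_j the MA(infinity) weights, this gives
  gamma(k) - sum_i phi_i gamma(k-i) = c_k,
  c_k = sigma^2 * sum_{j=k..q} theta_j psi_{j-k}   (c_k = 0 for k > q),
using gamma(-m) = gamma(m).
psi-weights needed (psi_j = theta_j + sum_i phi_i psi_{j-i}):
  psi_1 = theta_1 + phi_1 = -0.396 + (-0.433) = -0.829
Right-hand sides:
  c_0 = sigma^2 (1 + theta_1 psi_1) = 3 * (1 + (-0.396)(-0.829)) = 3 * 1.328284 = 3.984852
  c_1 = sigma^2 theta_1 = 3 * (-0.396) = -1.188
  c_2 = 0
Equations for k = 0 and k = 1 (AR order 1):
  gamma(0) = phi_1 gamma(1) + c_0
  gamma(1) = phi_1 gamma(0) + c_1
Substituting the second into the first: gamma(0) (1 - phi_1^2) = c_0 + phi_1 c_1, so
  gamma(0) = (c_0 + phi_1 c_1) / (1 - phi_1^2) = (3.984852 + (-0.433)(-1.188)) / (1 - (-0.433)^2) = 4.499256 / 0.812511 = 5.537471.
Therefore gamma(0) = 5.5375 (to 4 decimal places).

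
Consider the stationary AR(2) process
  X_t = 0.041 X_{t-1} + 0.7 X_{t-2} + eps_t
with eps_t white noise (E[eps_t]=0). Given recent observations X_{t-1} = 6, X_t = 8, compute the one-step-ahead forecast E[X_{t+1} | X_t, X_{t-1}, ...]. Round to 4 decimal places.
E[X_{t+1} \mid \mathcal F_t] = 4.5280

For an AR(p) model X_t = c + sum_i phi_i X_{t-i} + eps_t, the
one-step-ahead conditional mean is
  E[X_{t+1} | X_t, ...] = c + sum_i phi_i X_{t+1-i}.
Substitute known values:
  E[X_{t+1} | ...] = (0.041) * (8) + (0.7) * (6)
                   = 4.5280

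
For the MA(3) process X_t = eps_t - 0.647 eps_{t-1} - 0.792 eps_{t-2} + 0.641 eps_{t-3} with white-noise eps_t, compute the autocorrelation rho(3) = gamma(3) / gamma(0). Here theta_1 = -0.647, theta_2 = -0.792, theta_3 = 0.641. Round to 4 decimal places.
\rho(3) = 0.2609

For an MA(q) process with theta_0 = 1, the autocovariance is
  gamma(k) = sigma^2 * sum_{i=0..q-k} theta_i * theta_{i+k},
and rho(k) = gamma(k) / gamma(0). Sigma^2 cancels.
  numerator   = (1)*(0.641) = 0.641.
  denominator = (1)^2 + (-0.647)^2 + (-0.792)^2 + (0.641)^2 = 2.456754.
  rho(3) = 0.641 / 2.456754 = 0.2609.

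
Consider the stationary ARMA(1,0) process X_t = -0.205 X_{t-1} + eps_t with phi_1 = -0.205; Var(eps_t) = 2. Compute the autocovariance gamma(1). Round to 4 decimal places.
\gamma(1) = -0.4280

Multiply the model equation by X_{t-k} and take expectations. With theta_0 = psi_0 = 1 and psi_j the MA(infinity) weights, this gives
  gamma(k) - sum_i phi_i gamma(k-i) = c_k,
  c_k = sigma^2 * sum_{j=k..q} theta_j psi_{j-k}   (c_k = 0 for k > q),
using gamma(-m) = gamma(m).
Pure AR (q = 0): c_0 = sigma^2 = 2, c_k = 0 for k >= 1.
Equations for k = 0 and k = 1 (AR order 1):
  gamma(0) = phi_1 gamma(1) + c_0
  gamma(1) = phi_1 gamma(0) + c_1
Substituting the second into the first: gamma(0) (1 - phi_1^2) = c_0 + phi_1 c_1, so
  gamma(0) = c_0 / (1 - phi_1^2) = 2 / (1 - (-0.205)^2) = 2 / 0.957975 = 2.087737.
  gamma(1) = phi_1 gamma(0) = (-0.205)(2.087737) = -0.427986.
Therefore gamma(1) = -0.4280 (to 4 decimal places).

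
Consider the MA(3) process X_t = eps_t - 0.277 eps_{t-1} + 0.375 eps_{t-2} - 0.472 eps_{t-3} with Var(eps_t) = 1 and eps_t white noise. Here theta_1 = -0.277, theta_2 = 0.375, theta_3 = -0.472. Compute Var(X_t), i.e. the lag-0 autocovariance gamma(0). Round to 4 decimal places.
\gamma(0) = 1.4401

For an MA(q) process X_t = eps_t + sum_i theta_i eps_{t-i} with
Var(eps_t) = sigma^2, the variance is
  gamma(0) = sigma^2 * (1 + sum_i theta_i^2).
  sum_i theta_i^2 = (-0.277)^2 + (0.375)^2 + (-0.472)^2 = 0.076729 + 0.140625 + 0.222784 = 0.440138.
  gamma(0) = 1 * (1 + 0.440138) = 1 * 1.440138 = 1.440138, which rounds to 1.4401.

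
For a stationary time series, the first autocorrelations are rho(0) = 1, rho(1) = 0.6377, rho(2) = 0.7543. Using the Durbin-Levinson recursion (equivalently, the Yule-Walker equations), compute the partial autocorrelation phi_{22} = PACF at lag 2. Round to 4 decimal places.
\phi_{22} = 0.5859

The PACF at lag k is phi_{kk}, the last component of the solution
to the Yule-Walker system G_k phi = r_k where
  (G_k)_{ij} = rho(|i - j|), (r_k)_i = rho(i), i,j = 1..k.
Equivalently, Durbin-Levinson gives phi_{kk} iteratively:
  phi_{11} = rho(1)
  phi_{kk} = [rho(k) - sum_{j=1..k-1} phi_{k-1,j} rho(k-j)]
            / [1 - sum_{j=1..k-1} phi_{k-1,j} rho(j)],
  phi_{k,j} = phi_{k-1,j} - phi_{kk} phi_{k-1,k-j},  j = 1..k-1.
Step k = 1:
  phi_11 = rho(1) = 0.6377.
Step k = 2:
  phi_22 = [rho(2) - phi_11 rho(1)] / [1 - phi_11 rho(1)] = [0.7543 - (0.6377)(0.6377)] / [1 - (0.6377)(0.6377)]
         = 0.34763871 / 0.59333871 = 0.5859.
Therefore phi_{22} = 0.5859.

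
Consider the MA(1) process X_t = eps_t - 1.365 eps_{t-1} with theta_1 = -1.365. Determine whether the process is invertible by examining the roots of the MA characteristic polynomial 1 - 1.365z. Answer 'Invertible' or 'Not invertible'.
\text{Not invertible}

The MA(q) characteristic polynomial is P(z) = 1 - 1.365z.
Invertibility requires all roots to lie outside the unit circle, i.e. |z| > 1 for every root.
This is linear in z: 1 + (-1.365) z = 0  =>  z = -1/(-1.365) = 0.732601,  |z| = 0.732601.
Moduli of all roots: 0.7326.
All moduli strictly greater than 1? No.
Verdict: Not invertible.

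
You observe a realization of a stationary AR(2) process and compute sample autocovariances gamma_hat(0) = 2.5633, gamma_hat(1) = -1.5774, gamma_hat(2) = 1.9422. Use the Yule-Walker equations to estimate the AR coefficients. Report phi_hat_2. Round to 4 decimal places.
\hat\phi_{2} = 0.6100

The Yule-Walker equations for an AR(p) process read, in matrix form,
  Gamma_p phi = r_p,   with   (Gamma_p)_{ij} = gamma(|i - j|),
                       (r_p)_i = gamma(i),   i,j = 1..p.
Substitute the sample gammas (Toeplitz matrix and right-hand side of size 2):
  Gamma_p = [[2.5633, -1.5774], [-1.5774, 2.5633]]
  r_p     = [-1.5774, 1.9422]
Written out:
  2.5633 phi_1 - 1.5774 phi_2 = -1.5774
  -1.5774 phi_1 + 2.5633 phi_2 = 1.9422
Solve by Cramer's rule:
  det = gamma(0)^2 - gamma(1)^2 = (2.5633)^2 - (-1.5774)^2 = 6.57050689 - 2.48819076 = 4.08231613
  phi_hat_1 = [gamma(1) gamma(0) - gamma(1) gamma(2)] / det = [(-1.5774)(2.5633) - (-1.5774)(1.9422)] / 4.08231613 = -0.97972314 / 4.08231613 = -0.24
  phi_hat_2 = [gamma(0) gamma(2) - gamma(1)^2] / det = [(2.5633)(1.9422) - (-1.5774)^2] / 4.08231613 = 2.4902505 / 4.08231613 = 0.61
So phi_hat = [-0.2400, 0.6100].
Therefore phi_hat_2 = 0.6100.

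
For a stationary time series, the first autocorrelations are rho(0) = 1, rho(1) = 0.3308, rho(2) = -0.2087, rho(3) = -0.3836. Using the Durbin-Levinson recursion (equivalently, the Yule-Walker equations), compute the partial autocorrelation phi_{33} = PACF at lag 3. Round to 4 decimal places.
\phi_{33} = -0.2210

The PACF at lag k is phi_{kk}, the last component of the solution
to the Yule-Walker system G_k phi = r_k where
  (G_k)_{ij} = rho(|i - j|), (r_k)_i = rho(i), i,j = 1..k.
Equivalently, Durbin-Levinson gives phi_{kk} iteratively:
  phi_{11} = rho(1)
  phi_{kk} = [rho(k) - sum_{j=1..k-1} phi_{k-1,j} rho(k-j)]
            / [1 - sum_{j=1..k-1} phi_{k-1,j} rho(j)],
  phi_{k,j} = phi_{k-1,j} - phi_{kk} phi_{k-1,k-j},  j = 1..k-1.
Step k = 1:
  phi_11 = rho(1) = 0.3308.
Step k = 2:
  phi_22 = [rho(2) - phi_11 rho(1)] / [1 - phi_11 rho(1)] = [-0.2087 - (0.3308)(0.3308)] / [1 - (0.3308)(0.3308)]
         = -0.31812864 / 0.89057136 = -0.357219.
  Update: phi_21 = phi_11 - phi_22 phi_11 = 0.3308 - (-0.357219)(0.3308) = 0.448968.
Step k = 3:
  phi_33 = [rho(3) - phi_21 rho(2) - phi_22 rho(1)] / [1 - phi_21 rho(1) - phi_22 rho(2)]
    numerator   = -0.3836 - (0.448968)(-0.2087) - (-0.357219)(0.3308) = -0.17173249
    denominator = 1 - (0.448968)(0.3308) - (-0.357219)(-0.2087) = 0.7769299
  phi_33 = -0.17173249 / 0.7769299 = -0.221.
Therefore phi_{33} = -0.2210.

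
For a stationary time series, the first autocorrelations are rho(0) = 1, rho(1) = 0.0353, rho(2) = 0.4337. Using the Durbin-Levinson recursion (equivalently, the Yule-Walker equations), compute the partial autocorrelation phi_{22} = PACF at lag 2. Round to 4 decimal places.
\phi_{22} = 0.4330

The PACF at lag k is phi_{kk}, the last component of the solution
to the Yule-Walker system G_k phi = r_k where
  (G_k)_{ij} = rho(|i - j|), (r_k)_i = rho(i), i,j = 1..k.
Equivalently, Durbin-Levinson gives phi_{kk} iteratively:
  phi_{11} = rho(1)
  phi_{kk} = [rho(k) - sum_{j=1..k-1} phi_{k-1,j} rho(k-j)]
            / [1 - sum_{j=1..k-1} phi_{k-1,j} rho(j)],
  phi_{k,j} = phi_{k-1,j} - phi_{kk} phi_{k-1,k-j},  j = 1..k-1.
Step k = 1:
  phi_11 = rho(1) = 0.0353.
Step k = 2:
  phi_22 = [rho(2) - phi_11 rho(1)] / [1 - phi_11 rho(1)] = [0.4337 - (0.0353)(0.0353)] / [1 - (0.0353)(0.0353)]
         = 0.43245391 / 0.99875391 = 0.433.
Therefore phi_{22} = 0.4330.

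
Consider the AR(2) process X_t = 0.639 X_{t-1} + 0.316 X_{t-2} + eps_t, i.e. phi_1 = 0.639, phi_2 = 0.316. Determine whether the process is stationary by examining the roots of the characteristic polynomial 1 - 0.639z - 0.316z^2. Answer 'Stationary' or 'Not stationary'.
\text{Stationary}

The AR(p) characteristic polynomial is P(z) = 1 - 0.639z - 0.316z^2.
Stationarity requires all roots to lie outside the unit circle, i.e. |z| > 1 for every root.
Set 1 + (-0.639) z + (-0.316) z^2 = 0, i.e. a z^2 + b z + c = 0 with a = -0.316, b = -0.639, c = 1.
Discriminant D = b^2 - 4ac = (-0.639)^2 - 4*(-0.316)*1 = 0.408321 - (-1.264) = 1.672321.
D >= 0, so the roots are real: z = (-b +/- sqrt(D)) / (2a) = (0.639 +/- 1.293183) / (-0.632).
  z_1 = (0.639 + 1.293183) / (-0.632) = -3.0573,   |z_1| = 3.0573.
  z_2 = (0.639 - 1.293183) / (-0.632) = 1.0351,   |z_2| = 1.0351.
Moduli of all roots: 3.0573, 1.0351.
All moduli strictly greater than 1? Yes.
Verdict: Stationary.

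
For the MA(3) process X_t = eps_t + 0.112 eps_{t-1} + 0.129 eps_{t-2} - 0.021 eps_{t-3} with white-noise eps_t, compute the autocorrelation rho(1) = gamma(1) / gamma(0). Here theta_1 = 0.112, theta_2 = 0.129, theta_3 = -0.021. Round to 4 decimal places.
\rho(1) = 0.1202

For an MA(q) process with theta_0 = 1, the autocovariance is
  gamma(k) = sigma^2 * sum_{i=0..q-k} theta_i * theta_{i+k},
and rho(k) = gamma(k) / gamma(0). Sigma^2 cancels.
  numerator   = (1)*(0.112) + (0.112)*(0.129) + (0.129)*(-0.021) = 0.123739.
  denominator = (1)^2 + (0.112)^2 + (0.129)^2 + (-0.021)^2 = 1.029626.
  rho(1) = 0.123739 / 1.029626 = 0.1202.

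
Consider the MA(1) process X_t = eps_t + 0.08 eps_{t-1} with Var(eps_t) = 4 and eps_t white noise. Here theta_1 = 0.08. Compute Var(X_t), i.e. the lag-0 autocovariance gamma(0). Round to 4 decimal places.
\gamma(0) = 4.0256

For an MA(q) process X_t = eps_t + sum_i theta_i eps_{t-i} with
Var(eps_t) = sigma^2, the variance is
  gamma(0) = sigma^2 * (1 + sum_i theta_i^2).
  sum_i theta_i^2 = (0.08)^2 = 0.0064.
  gamma(0) = 4 * (1 + 0.0064) = 4 * 1.0064 = 4.0256.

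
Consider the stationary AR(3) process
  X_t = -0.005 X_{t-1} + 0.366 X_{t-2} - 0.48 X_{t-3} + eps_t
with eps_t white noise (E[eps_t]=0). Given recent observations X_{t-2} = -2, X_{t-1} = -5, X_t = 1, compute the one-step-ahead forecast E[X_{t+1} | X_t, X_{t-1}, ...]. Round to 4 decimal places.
E[X_{t+1} \mid \mathcal F_t] = -0.8750

For an AR(p) model X_t = c + sum_i phi_i X_{t-i} + eps_t, the
one-step-ahead conditional mean is
  E[X_{t+1} | X_t, ...] = c + sum_i phi_i X_{t+1-i}.
Substitute known values:
  E[X_{t+1} | ...] = (-0.005) * (1) + (0.366) * (-5) + (-0.48) * (-2)
                   = -0.8750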